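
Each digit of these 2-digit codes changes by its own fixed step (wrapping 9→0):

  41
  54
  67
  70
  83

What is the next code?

96

First digit: +1 each step, mod 10; 4, 5, 6, 7, 8 → 9.
Second digit: +3 each step, mod 10; 1, 4, 7, 0, 3 → 6.
Combining the parts gives 96.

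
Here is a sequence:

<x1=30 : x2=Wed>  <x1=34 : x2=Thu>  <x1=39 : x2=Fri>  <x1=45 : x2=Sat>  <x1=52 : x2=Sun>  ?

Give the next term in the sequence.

<x1=60 : x2=Mon>

X1: differences are 4, 5, 6, … (increasing by 1 each time), so 30, 34, 39, 45, 52 → 60.
For the x2, runs through the weekdays Mon→Sun: Wed, Thu, Fri, Sat, Sun → Mon.
Combining the parts gives <x1=60 : x2=Mon>.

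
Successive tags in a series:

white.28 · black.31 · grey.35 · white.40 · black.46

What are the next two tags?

Shade: repeats white → black → grey, so white, black, grey, white, black → grey → white.
Second component — differences are 3, 4, 5, … (increasing by 1 each time): 28, 31, 35, 40, 46 → 53 → 61.
Putting the parts together: grey.53 and then white.61.

grey.53, white.61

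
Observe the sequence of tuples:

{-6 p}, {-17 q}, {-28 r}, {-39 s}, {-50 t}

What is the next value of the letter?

First value goes -6, -17, -28, -39, -50 → -61 (−11 each step).
Letter: p, q, r, s, t → u (letters move forward 1 place in the alphabet).

u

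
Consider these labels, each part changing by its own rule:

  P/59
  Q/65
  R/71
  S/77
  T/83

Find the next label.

U/89

Letter goes P, Q, R, S, T → U (letters move forward 1 place in the alphabet).
Second component: +6 each step, so 59, 65, 71, 77, 83 → 89.
Combining the parts gives U/89.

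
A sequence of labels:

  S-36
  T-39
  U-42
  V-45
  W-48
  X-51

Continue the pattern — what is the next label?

Y-54

Letter goes S, T, U, V, W, X → Y (letters move forward 1 place in the alphabet).
Second component: 36, 39, 42, 45, 48, 51 → 54 (+3 each step).
Putting it together: Y-54.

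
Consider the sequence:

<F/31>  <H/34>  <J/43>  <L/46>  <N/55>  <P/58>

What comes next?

Letter: F, H, J, L, N, P → R (letters move forward 2 places in the alphabet).
For the second coordinate, alternating steps +3, +9, +3, +9, …: 31, 34, 43, 46, 55, 58 → 67.
Putting it together: <R/67>.

<R/67>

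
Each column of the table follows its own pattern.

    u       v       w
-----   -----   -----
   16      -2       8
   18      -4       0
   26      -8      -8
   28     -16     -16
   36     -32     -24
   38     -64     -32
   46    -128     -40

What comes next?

48  -256  -48

For the column u, alternating steps +2, +8, +2, +8, …: 16, 18, 26, 28, 36, 38, 46 → 48.
Column v goes -2, -4, -8, -16, -32, -64, -128 → -256 (×2 each step).
Column w: −8 each step, so 8, 0, -8, -16, -24, -32, -40 → -48.
Combining the parts gives 48  -256  -48.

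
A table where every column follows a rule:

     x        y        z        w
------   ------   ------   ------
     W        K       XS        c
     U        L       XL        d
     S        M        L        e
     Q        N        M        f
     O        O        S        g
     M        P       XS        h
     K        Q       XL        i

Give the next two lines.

Column x: W, U, S, Q, O, M, K → I → G (letters move back 2 places in the alphabet).
Column y: K, L, M, N, O, P, Q → R → S (letters move forward 1 place in the alphabet).
Column z goes XS, XL, L, M, S, XS, XL → L → M (repeats XS → XL → L → M → S).
For the column w, letters move forward 1 place in the alphabet: c, d, e, f, g, h, i → j → k.
So the next two lines are I  R  L  j and G  S  M  k.

I  R  L  j; G  S  M  k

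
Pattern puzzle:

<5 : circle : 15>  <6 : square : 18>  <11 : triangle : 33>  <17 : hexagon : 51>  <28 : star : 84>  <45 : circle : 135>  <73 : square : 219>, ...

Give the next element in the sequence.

<118 : triangle : 354>

First value: each term is the sum of the two before it, so 5, 6, 11, 17, 28, 45, 73 → 118.
For the shape, repeats circle → square → triangle → hexagon → star: circle, square, triangle, hexagon, star, circle, square → triangle.
Third value: 15, 18, 33, 51, 84, 135, 219 → 354 (always 3 × the first value).
Putting it together: <118 : triangle : 354>.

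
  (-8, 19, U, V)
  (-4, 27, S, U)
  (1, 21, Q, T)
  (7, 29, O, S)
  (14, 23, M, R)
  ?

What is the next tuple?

First component goes -8, -4, 1, 7, 14 → 22 (differences are 4, 5, 6, … (increasing by 1 each time)).
For the second component, alternating steps +8, −6, +8, −6, …: 19, 27, 21, 29, 23 → 31.
First letter goes U, S, Q, O, M → K (letters move back 2 places in the alphabet).
Second letter: letters move back 1 place in the alphabet, so V, U, T, S, R → Q.
Putting it together: (22, 31, K, Q).

(22, 31, K, Q)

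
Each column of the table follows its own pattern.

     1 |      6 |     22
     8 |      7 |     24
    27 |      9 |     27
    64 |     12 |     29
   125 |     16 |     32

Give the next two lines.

216  21  34; 343  27  37

First component: 1, 8, 27, 64, 125 → 216 → 343 (perfect cubes: 1³, 2³, 3³, …).
Second component: differences are 1, 2, 3, … (increasing by 1 each time), so 6, 7, 9, 12, 16 → 21 → 27.
Third component goes 22, 24, 27, 29, 32 → 34 → 37 (alternating steps +2, +3, +2, +3, …).
So the next two lines are 216  21  34 and 343  27  37.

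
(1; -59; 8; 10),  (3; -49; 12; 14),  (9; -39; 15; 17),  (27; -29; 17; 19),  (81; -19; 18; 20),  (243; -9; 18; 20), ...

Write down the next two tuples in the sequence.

For the first coordinate, ×3 each step: 1, 3, 9, 27, 81, 243 → 729 → 2187.
Second coordinate: +10 each step; -59, -49, -39, -29, -19, -9 → 1 → 11.
Third coordinate — differences are 4, 3, 2, … (decreasing by 1 each time): 8, 12, 15, 17, 18, 18 → 17 → 15.
Fourth coordinate — always 2 more than the third coordinate: 10, 14, 17, 19, 20, 20 → 19 → 17.
Putting the parts together: (729; 1; 17; 19) and then (2187; 11; 15; 17).

(729; 1; 17; 19), (2187; 11; 15; 17)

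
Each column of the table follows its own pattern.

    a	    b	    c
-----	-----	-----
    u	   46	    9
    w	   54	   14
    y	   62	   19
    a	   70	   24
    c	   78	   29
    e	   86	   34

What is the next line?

Column a: u, w, y, a, c, e → g (letters move forward 2 places in the alphabet, wrapping Z→A).
Column b goes 46, 54, 62, 70, 78, 86 → 94 (+8 each step).
For the column c, +5 each step: 9, 14, 19, 24, 29, 34 → 39.
Putting it together: g  94  39.

g  94  39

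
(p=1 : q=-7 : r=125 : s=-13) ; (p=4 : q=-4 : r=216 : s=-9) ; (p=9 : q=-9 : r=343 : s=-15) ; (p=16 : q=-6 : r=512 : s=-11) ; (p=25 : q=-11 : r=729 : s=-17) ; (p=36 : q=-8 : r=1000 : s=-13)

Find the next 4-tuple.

(p=49 : q=-13 : r=1331 : s=-19)

P: perfect squares: 1², 2², 3², …, so 1, 4, 9, 16, 25, 36 → 49.
Q goes -7, -4, -9, -6, -11, -8 → -13 (alternating steps +3, −5, +3, −5, …).
R: 125, 216, 343, 512, 729, 1000 → 1331 (perfect cubes: 5³, 6³, 7³, …).
S goes -13, -9, -15, -11, -17, -13 → -19 (alternating steps +4, −6, +4, −6, …).
Putting it together: (p=49 : q=-13 : r=1331 : s=-19).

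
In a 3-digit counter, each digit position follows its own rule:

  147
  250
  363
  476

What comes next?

589

For the first digit, +1 each step, mod 10: 1, 2, 3, 4 → 5.
Second digit: 4, 5, 6, 7 → 8 (+1 each step, mod 10).
Third digit: +3 each step, mod 10, so 7, 0, 3, 6 → 9.
Putting it together: 589.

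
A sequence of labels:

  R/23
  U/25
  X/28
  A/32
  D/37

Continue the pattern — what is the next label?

Letter — letters move forward 3 places in the alphabet, wrapping Z→A: R, U, X, A, D → G.
For the second component, differences are 2, 3, 4, … (increasing by 1 each time): 23, 25, 28, 32, 37 → 43.
Putting it together: G/43.

G/43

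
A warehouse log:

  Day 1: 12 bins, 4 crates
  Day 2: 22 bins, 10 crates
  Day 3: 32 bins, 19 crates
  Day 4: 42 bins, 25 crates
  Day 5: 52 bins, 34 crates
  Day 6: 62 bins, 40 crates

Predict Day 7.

72 bins, 49 crates

Bins goes 12, 22, 32, 42, 52, 62 → 72 (+10 each step).
Crates: 4, 10, 19, 25, 34, 40 → 49 (alternating steps +6, +9, +6, +9, …).
Combining the parts gives 72 bins, 49 crates.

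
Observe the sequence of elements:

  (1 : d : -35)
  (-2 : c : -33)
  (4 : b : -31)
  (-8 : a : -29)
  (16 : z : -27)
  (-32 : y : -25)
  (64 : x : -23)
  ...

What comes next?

For the first coordinate, ×(-2) each step: 1, -2, 4, -8, 16, -32, 64 → -128.
Letter: letters move back 1 place in the alphabet, wrapping A→Z; d, c, b, a, z, y, x → w.
Third coordinate goes -35, -33, -31, -29, -27, -25, -23 → -21 (+2 each step).
Putting it together: (-128 : w : -21).

(-128 : w : -21)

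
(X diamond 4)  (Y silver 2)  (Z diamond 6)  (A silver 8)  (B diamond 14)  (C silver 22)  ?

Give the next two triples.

Letter — letters move forward 1 place in the alphabet, wrapping Z→A: X, Y, Z, A, B, C → D → E.
Rank: diamond, silver, diamond, silver, diamond, silver → diamond → silver (alternates diamond ↔ silver).
Third part goes 4, 2, 6, 8, 14, 22 → 36 → 58 (each term is the sum of the two before it).
So the next two triples are (D diamond 36) and (E silver 58).

(D diamond 36), (E silver 58)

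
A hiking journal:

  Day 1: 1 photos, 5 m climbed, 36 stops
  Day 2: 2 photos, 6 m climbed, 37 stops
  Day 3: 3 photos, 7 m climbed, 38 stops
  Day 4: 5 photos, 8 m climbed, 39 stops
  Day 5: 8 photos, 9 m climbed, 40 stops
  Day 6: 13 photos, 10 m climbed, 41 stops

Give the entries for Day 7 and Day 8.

21 photos, 11 m climbed, 42 stops; 34 photos, 12 m climbed, 43 stops

For the photos, each term is the sum of the two before it: 1, 2, 3, 5, 8, 13 → 21 → 34.
M climbed: +1 each step; 5, 6, 7, 8, 9, 10 → 11 → 12.
Stops: +1 each step; 36, 37, 38, 39, 40, 41 → 42 → 43.
Putting the parts together: 21 photos, 11 m climbed, 42 stops and then 34 photos, 12 m climbed, 43 stops.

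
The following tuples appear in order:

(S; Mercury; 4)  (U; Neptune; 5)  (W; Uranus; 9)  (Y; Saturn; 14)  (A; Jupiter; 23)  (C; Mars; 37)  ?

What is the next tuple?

Letter: letters move forward 2 places in the alphabet, wrapping Z→A; S, U, W, Y, A, C → E.
Planet: Mercury, Neptune, Uranus, Saturn, Jupiter, Mars → Earth (runs backward through the planets Mercury→Neptune).
For the third component, each term is the sum of the two before it: 4, 5, 9, 14, 23, 37 → 60.
Combining the parts gives (E; Earth; 60).

(E; Earth; 60)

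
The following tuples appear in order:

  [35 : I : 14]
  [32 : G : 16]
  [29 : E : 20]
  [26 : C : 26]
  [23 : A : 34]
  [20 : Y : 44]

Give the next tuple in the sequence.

[17 : W : 56]

For the first value, −3 each step: 35, 32, 29, 26, 23, 20 → 17.
Letter: I, G, E, C, A, Y → W (letters move back 2 places in the alphabet, wrapping A→Z).
Third value goes 14, 16, 20, 26, 34, 44 → 56 (differences are 2, 4, 6, … (increasing by 2 each time)).
Putting it together: [17 : W : 56].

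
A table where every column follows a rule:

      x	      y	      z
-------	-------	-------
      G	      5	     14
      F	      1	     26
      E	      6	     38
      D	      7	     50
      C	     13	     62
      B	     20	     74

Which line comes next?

Column x goes G, F, E, D, C, B → A (letters move back 1 place in the alphabet).
Column y: 5, 1, 6, 7, 13, 20 → 33 (each term is the sum of the two before it).
Column z goes 14, 26, 38, 50, 62, 74 → 86 (+12 each step).
Combining the parts gives A  33  86.

A  33  86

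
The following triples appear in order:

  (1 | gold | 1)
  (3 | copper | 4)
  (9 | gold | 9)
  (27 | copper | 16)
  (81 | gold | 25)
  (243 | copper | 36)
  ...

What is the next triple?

First component: ×3 each step, so 1, 3, 9, 27, 81, 243 → 729.
Metal: gold, copper, gold, copper, gold, copper → gold (alternates gold ↔ copper).
Third component — perfect squares: 1², 2², 3², …: 1, 4, 9, 16, 25, 36 → 49.
So the next triple is (729 | gold | 49).

(729 | gold | 49)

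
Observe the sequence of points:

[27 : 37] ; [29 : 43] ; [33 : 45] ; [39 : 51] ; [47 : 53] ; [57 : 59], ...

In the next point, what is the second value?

First value — differences are 2, 4, 6, … (increasing by 2 each time): 27, 29, 33, 39, 47, 57 → 69.
Second value: alternating steps +6, +2, +6, +2, …, so 37, 43, 45, 51, 53, 59 → 61.

61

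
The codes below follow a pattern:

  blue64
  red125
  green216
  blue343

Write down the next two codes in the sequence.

Colour: repeats blue → red → green; blue, red, green, blue → red → green.
Second component: perfect cubes: 4³, 5³, 6³, …; 64, 125, 216, 343 → 512 → 729.
So the next two codes are red512 and green729.

red512 then green729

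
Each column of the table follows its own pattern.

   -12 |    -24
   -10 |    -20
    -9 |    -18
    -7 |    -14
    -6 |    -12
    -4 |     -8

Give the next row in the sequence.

-3  -6

First component: -12, -10, -9, -7, -6, -4 → -3 (alternating steps +2, +1, +2, +1, …).
Second component: always 2 × the first component; -24, -20, -18, -14, -12, -8 → -6.
Putting it together: -3  -6.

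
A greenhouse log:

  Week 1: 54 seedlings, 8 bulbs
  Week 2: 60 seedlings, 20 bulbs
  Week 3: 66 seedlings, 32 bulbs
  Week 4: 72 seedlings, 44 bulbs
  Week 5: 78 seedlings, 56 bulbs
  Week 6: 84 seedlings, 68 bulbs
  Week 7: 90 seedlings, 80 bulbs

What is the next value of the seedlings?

96

Seedlings: +6 each step; 54, 60, 66, 72, 78, 84, 90 → 96.
Bulbs: +12 each step; 8, 20, 32, 44, 56, 68, 80 → 92.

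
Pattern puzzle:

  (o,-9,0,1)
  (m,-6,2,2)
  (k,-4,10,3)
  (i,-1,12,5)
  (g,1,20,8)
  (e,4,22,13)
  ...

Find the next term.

Letter: o, m, k, i, g, e → c (letters move back 2 places in the alphabet).
Second value — alternating steps +3, +2, +3, +2, …: -9, -6, -4, -1, 1, 4 → 6.
Third value: alternating steps +2, +8, +2, +8, …, so 0, 2, 10, 12, 20, 22 → 30.
Fourth value: each term is the sum of the two before it; 1, 2, 3, 5, 8, 13 → 21.
Combining the parts gives (c,6,30,21).

(c,6,30,21)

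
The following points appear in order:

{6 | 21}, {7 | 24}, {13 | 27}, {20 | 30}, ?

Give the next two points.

{33 | 33}, {53 | 36}

First part: 6, 7, 13, 20 → 33 → 53 (each term is the sum of the two before it).
Second part: +3 each step, so 21, 24, 27, 30 → 33 → 36.
Putting the parts together: {33 | 33} and then {53 | 36}.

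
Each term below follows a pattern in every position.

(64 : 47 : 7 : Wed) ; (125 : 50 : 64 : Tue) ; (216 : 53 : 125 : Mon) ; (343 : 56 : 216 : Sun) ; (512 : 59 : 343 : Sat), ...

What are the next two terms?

First coordinate goes 64, 125, 216, 343, 512 → 729 → 1000 (perfect cubes: 4³, 5³, 6³, …).
Second coordinate: +3 each step; 47, 50, 53, 56, 59 → 62 → 65.
For the third coordinate, always the previous value of the first coordinate: 7, 64, 125, 216, 343 → 512 → 729.
Day — runs backward through the weekdays Mon→Sun: Wed, Tue, Mon, Sun, Sat → Fri → Thu.
Putting the parts together: (729 : 62 : 512 : Fri) and then (1000 : 65 : 729 : Thu).

(729 : 62 : 512 : Fri), (1000 : 65 : 729 : Thu)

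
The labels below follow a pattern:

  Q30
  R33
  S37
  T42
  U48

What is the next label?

Letter: letters move forward 1 place in the alphabet, so Q, R, S, T, U → V.
Second component: differences are 3, 4, 5, … (increasing by 1 each time), so 30, 33, 37, 42, 48 → 55.
So the next label is V55.

V55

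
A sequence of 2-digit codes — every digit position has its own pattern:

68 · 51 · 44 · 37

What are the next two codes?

First digit: −1 each step, mod 10; 6, 5, 4, 3 → 2 → 1.
Second digit goes 8, 1, 4, 7 → 0 → 3 (+3 each step, mod 10).
Putting the parts together: 20 and then 13.

20, 13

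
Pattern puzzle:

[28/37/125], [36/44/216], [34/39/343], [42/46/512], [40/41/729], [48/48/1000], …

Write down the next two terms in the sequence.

First part — alternating steps +8, −2, +8, −2, …: 28, 36, 34, 42, 40, 48 → 46 → 54.
Second part — alternating steps +7, −5, +7, −5, …: 37, 44, 39, 46, 41, 48 → 43 → 50.
Third part: perfect cubes: 5³, 6³, 7³, …, so 125, 216, 343, 512, 729, 1000 → 1331 → 1728.
Putting the parts together: [46/43/1331] and then [54/50/1728].

[46/43/1331], [54/50/1728]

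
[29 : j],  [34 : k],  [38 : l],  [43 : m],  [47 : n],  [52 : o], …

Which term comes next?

[56 : p]

First part — alternating steps +5, +4, +5, +4, …: 29, 34, 38, 43, 47, 52 → 56.
Letter: letters move forward 1 place in the alphabet; j, k, l, m, n, o → p.
So the next term is [56 : p].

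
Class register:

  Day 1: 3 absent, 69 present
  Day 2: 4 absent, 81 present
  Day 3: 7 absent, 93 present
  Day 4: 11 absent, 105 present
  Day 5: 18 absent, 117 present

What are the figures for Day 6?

29 absent, 129 present

Absent goes 3, 4, 7, 11, 18 → 29 (each term is the sum of the two before it).
Present: +12 each step, so 69, 81, 93, 105, 117 → 129.
Combining the parts gives 29 absent, 129 present.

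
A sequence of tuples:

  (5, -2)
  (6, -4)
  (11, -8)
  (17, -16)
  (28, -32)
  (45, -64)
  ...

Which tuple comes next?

(73, -128)

For the first part, each term is the sum of the two before it: 5, 6, 11, 17, 28, 45 → 73.
Second part: ×2 each step; -2, -4, -8, -16, -32, -64 → -128.
Putting it together: (73, -128).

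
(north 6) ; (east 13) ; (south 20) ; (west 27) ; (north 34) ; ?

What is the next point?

(east 41)

Direction goes north, east, south, west, north → east (repeats north → east → south → west).
For the second entry, +7 each step: 6, 13, 20, 27, 34 → 41.
Combining the parts gives (east 41).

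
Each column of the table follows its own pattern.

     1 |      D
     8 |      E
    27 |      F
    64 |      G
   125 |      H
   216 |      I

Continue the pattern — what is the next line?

First component: perfect cubes: 1³, 2³, 3³, …; 1, 8, 27, 64, 125, 216 → 343.
Letter: letters move forward 1 place in the alphabet; D, E, F, G, H, I → J.
So the next line is 343  J.

343  J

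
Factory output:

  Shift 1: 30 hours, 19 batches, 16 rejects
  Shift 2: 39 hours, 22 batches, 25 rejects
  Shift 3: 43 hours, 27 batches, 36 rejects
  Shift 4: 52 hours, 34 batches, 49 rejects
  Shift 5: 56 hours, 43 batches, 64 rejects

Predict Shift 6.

Hours: 30, 39, 43, 52, 56 → 65 (alternating steps +9, +4, +9, +4, …).
Batches — differences are 3, 5, 7, … (increasing by 2 each time): 19, 22, 27, 34, 43 → 54.
Rejects — perfect squares: 4², 5², 6², …: 16, 25, 36, 49, 64 → 81.
Combining the parts gives 65 hours, 54 batches, 81 rejects.

65 hours, 54 batches, 81 rejects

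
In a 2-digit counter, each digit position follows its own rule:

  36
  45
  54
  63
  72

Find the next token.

First digit: 3, 4, 5, 6, 7 → 8 (+1 each step, mod 10).
Second digit: −1 each step, mod 10; 6, 5, 4, 3, 2 → 1.
Putting it together: 81.

81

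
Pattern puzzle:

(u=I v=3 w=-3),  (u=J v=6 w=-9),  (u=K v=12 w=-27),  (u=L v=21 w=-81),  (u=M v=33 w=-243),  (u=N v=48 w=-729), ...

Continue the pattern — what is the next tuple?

(u=O v=66 w=-2187)

U: letters move forward 1 place in the alphabet, so I, J, K, L, M, N → O.
V — differences are 3, 6, 9, … (increasing by 3 each time): 3, 6, 12, 21, 33, 48 → 66.
W — ×3 each step: -3, -9, -27, -81, -243, -729 → -2187.
Putting it together: (u=O v=66 w=-2187).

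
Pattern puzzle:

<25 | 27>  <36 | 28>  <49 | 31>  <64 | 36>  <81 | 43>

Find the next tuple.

<100 | 52>

First coordinate — perfect squares: 5², 6², 7², …: 25, 36, 49, 64, 81 → 100.
Second coordinate — differences are 1, 3, 5, … (increasing by 2 each time): 27, 28, 31, 36, 43 → 52.
Combining the parts gives <100 | 52>.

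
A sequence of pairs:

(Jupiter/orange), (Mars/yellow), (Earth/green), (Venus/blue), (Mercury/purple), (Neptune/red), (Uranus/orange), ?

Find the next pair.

(Saturn/yellow)

Planet — runs backward through the planets Mercury→Neptune: Jupiter, Mars, Earth, Venus, Mercury, Neptune, Uranus → Saturn.
Colour: repeats orange → yellow → green → blue → purple → red, so orange, yellow, green, blue, purple, red, orange → yellow.
Putting it together: (Saturn/yellow).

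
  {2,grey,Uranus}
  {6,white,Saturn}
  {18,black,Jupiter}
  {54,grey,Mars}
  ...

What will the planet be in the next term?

For the planet, runs backward through the planets Mercury→Neptune: Uranus, Saturn, Jupiter, Mars → Earth.

Earth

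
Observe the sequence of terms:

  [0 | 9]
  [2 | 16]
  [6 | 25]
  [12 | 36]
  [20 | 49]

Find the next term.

First part: differences are 2, 4, 6, … (increasing by 2 each time); 0, 2, 6, 12, 20 → 30.
Second part — perfect squares: 3², 4², 5², …: 9, 16, 25, 36, 49 → 64.
Combining the parts gives [30 | 64].

[30 | 64]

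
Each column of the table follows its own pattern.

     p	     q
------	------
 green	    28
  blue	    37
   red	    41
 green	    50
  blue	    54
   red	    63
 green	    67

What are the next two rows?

blue  76; red  80

Column p: repeats green → blue → red; green, blue, red, green, blue, red, green → blue → red.
Column q: alternating steps +9, +4, +9, +4, …, so 28, 37, 41, 50, 54, 63, 67 → 76 → 80.
Putting the parts together: blue  76 and then red  80.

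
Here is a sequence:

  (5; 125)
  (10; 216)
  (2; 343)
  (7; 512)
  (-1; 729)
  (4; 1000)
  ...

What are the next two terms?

For the first component, alternating steps +5, −8, +5, −8, …: 5, 10, 2, 7, -1, 4 → -4 → 1.
Second component goes 125, 216, 343, 512, 729, 1000 → 1331 → 1728 (perfect cubes: 5³, 6³, 7³, …).
So the next two terms are (-4; 1331) and (1; 1728).

(-4; 1331), (1; 1728)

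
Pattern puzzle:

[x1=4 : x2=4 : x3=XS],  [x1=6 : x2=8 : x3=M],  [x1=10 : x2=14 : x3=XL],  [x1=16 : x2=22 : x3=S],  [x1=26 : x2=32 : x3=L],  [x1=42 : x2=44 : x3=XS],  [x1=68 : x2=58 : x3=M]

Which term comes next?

X1: each term is the sum of the two before it; 4, 6, 10, 16, 26, 42, 68 → 110.
X2: 4, 8, 14, 22, 32, 44, 58 → 74 (differences are 4, 6, 8, … (increasing by 2 each time)).
X3: repeats XS → M → XL → S → L, so XS, M, XL, S, L, XS, M → XL.
Putting it together: [x1=110 : x2=74 : x3=XL].

[x1=110 : x2=74 : x3=XL]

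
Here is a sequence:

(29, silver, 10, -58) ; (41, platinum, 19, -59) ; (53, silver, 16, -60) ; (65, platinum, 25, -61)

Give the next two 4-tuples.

(77, silver, 22, -62), (89, platinum, 31, -63)

First entry: +12 each step, so 29, 41, 53, 65 → 77 → 89.
Metal: alternates silver ↔ platinum, so silver, platinum, silver, platinum → silver → platinum.
Third entry: 10, 19, 16, 25 → 22 → 31 (alternating steps +9, −3, +9, −3, …).
Fourth entry: −1 each step; -58, -59, -60, -61 → -62 → -63.
So the next two 4-tuples are (77, silver, 22, -62) and (89, platinum, 31, -63).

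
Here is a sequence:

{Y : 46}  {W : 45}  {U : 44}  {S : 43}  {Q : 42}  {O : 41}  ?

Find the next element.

{M : 40}

Letter — letters move back 2 places in the alphabet: Y, W, U, S, Q, O → M.
For the second entry, −1 each step: 46, 45, 44, 43, 42, 41 → 40.
Putting it together: {M : 40}.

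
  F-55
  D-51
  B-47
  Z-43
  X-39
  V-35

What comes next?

Letter goes F, D, B, Z, X, V → T (letters move back 2 places in the alphabet, wrapping A→Z).
For the second component, −4 each step: 55, 51, 47, 43, 39, 35 → 31.
Combining the parts gives T-31.

T-31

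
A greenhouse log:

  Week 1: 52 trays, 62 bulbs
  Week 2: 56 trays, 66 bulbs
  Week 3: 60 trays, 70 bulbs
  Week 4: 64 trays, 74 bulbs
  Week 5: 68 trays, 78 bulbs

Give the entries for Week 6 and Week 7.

Trays: +4 each step, so 52, 56, 60, 64, 68 → 72 → 76.
Bulbs: always 10 more than the trays, so 62, 66, 70, 74, 78 → 82 → 86.
Putting the parts together: 72 trays, 82 bulbs and then 76 trays, 86 bulbs.

72 trays, 82 bulbs; 76 trays, 86 bulbs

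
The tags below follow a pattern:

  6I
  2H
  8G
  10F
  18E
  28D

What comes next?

For the first component, each term is the sum of the two before it: 6, 2, 8, 10, 18, 28 → 46.
Letter: I, H, G, F, E, D → C (letters move back 1 place in the alphabet).
Combining the parts gives 46C.

46C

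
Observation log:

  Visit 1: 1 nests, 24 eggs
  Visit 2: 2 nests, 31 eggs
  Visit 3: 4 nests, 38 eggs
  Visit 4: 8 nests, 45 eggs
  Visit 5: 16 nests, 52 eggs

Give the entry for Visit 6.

32 nests, 59 eggs

Nests goes 1, 2, 4, 8, 16 → 32 (×2 each step).
Eggs — +7 each step: 24, 31, 38, 45, 52 → 59.
Combining the parts gives 32 nests, 59 eggs.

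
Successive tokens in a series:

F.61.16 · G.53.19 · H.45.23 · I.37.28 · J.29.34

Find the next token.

K.21.41

Letter: letters move forward 1 place in the alphabet; F, G, H, I, J → K.
Second component: −8 each step; 61, 53, 45, 37, 29 → 21.
Third component: differences are 3, 4, 5, … (increasing by 1 each time); 16, 19, 23, 28, 34 → 41.
Combining the parts gives K.21.41.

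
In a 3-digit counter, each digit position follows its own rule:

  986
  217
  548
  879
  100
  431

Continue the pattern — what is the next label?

762

First digit: +3 each step, mod 10; 9, 2, 5, 8, 1, 4 → 7.
Second digit: +3 each step, mod 10; 8, 1, 4, 7, 0, 3 → 6.
Third digit — +1 each step, mod 10: 6, 7, 8, 9, 0, 1 → 2.
Putting it together: 762.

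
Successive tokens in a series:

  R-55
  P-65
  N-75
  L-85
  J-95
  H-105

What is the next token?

F-115

Letter: letters move back 2 places in the alphabet; R, P, N, L, J, H → F.
Second component: 55, 65, 75, 85, 95, 105 → 115 (+10 each step).
Putting it together: F-115.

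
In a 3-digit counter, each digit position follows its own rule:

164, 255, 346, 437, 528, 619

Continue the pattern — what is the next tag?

For the first digit, +1 each step, mod 10: 1, 2, 3, 4, 5, 6 → 7.
Second digit goes 6, 5, 4, 3, 2, 1 → 0 (−1 each step, mod 10).
For the third digit, +1 each step, mod 10: 4, 5, 6, 7, 8, 9 → 0.
So the next tag is 700.

700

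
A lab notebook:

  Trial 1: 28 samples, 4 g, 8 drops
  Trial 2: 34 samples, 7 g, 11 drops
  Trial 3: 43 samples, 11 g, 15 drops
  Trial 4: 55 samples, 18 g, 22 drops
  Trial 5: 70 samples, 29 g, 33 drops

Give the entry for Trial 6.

Samples: 28, 34, 43, 55, 70 → 88 (differences are 6, 9, 12, … (increasing by 3 each time)).
G goes 4, 7, 11, 18, 29 → 47 (each term is the sum of the two before it).
For the drops, always 4 more than the g: 8, 11, 15, 22, 33 → 51.
Combining the parts gives 88 samples, 47 g, 51 drops.

88 samples, 47 g, 51 drops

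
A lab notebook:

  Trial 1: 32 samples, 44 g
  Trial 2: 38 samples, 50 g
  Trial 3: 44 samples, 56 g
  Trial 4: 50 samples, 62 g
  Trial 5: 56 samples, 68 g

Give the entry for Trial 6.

Samples goes 32, 38, 44, 50, 56 → 62 (+6 each step).
G: 44, 50, 56, 62, 68 → 74 (always 12 more than the samples).
Putting it together: 62 samples, 74 g.

62 samples, 74 g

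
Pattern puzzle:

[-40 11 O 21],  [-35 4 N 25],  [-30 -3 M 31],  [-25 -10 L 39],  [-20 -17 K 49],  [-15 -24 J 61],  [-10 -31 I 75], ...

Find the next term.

[-5 -38 H 91]

First component — +5 each step: -40, -35, -30, -25, -20, -15, -10 → -5.
Second component: 11, 4, -3, -10, -17, -24, -31 → -38 (−7 each step).
Letter: O, N, M, L, K, J, I → H (letters move back 1 place in the alphabet).
Fourth component goes 21, 25, 31, 39, 49, 61, 75 → 91 (differences are 4, 6, 8, … (increasing by 2 each time)).
So the next term is [-5 -38 H 91].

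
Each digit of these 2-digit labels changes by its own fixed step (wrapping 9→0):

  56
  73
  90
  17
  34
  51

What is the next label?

78

First digit goes 5, 7, 9, 1, 3, 5 → 7 (+2 each step, mod 10).
Second digit: 6, 3, 0, 7, 4, 1 → 8 (−3 each step, mod 10).
Combining the parts gives 78.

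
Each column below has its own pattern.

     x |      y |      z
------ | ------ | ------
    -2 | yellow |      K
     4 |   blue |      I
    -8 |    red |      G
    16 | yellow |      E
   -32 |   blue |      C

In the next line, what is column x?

For the column x, ×(-2) each step: -2, 4, -8, 16, -32 → 64.
Column y goes yellow, blue, red, yellow, blue → red (repeats yellow → blue → red).
Column z — letters move back 2 places in the alphabet: K, I, G, E, C → A.

64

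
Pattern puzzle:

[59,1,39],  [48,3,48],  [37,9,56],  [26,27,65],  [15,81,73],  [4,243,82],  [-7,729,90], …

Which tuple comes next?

[-18,2187,99]

First slot: −11 each step; 59, 48, 37, 26, 15, 4, -7 → -18.
Second slot — ×3 each step: 1, 3, 9, 27, 81, 243, 729 → 2187.
Third slot: alternating steps +9, +8, +9, +8, …; 39, 48, 56, 65, 73, 82, 90 → 99.
Combining the parts gives [-18,2187,99].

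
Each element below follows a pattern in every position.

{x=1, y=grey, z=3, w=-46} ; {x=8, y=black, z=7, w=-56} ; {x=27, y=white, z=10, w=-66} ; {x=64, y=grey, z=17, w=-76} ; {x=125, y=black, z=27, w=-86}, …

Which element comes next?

{x=216, y=white, z=44, w=-96}

X: 1, 8, 27, 64, 125 → 216 (perfect cubes: 1³, 2³, 3³, …).
Y goes grey, black, white, grey, black → white (repeats grey → black → white).
Z: 3, 7, 10, 17, 27 → 44 (each term is the sum of the two before it).
W goes -46, -56, -66, -76, -86 → -96 (−10 each step).
Putting it together: {x=216, y=white, z=44, w=-96}.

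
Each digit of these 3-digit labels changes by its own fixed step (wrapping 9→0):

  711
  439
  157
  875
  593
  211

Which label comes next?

939

First digit: 7, 4, 1, 8, 5, 2 → 9 (−3 each step, mod 10).
Second digit: +2 each step, mod 10; 1, 3, 5, 7, 9, 1 → 3.
Third digit — −2 each step, mod 10: 1, 9, 7, 5, 3, 1 → 9.
Putting it together: 939.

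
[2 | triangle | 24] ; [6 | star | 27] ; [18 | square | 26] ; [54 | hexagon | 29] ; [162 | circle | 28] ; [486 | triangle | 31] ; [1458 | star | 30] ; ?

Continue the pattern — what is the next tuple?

[4374 | square | 33]

First entry: 2, 6, 18, 54, 162, 486, 1458 → 4374 (×3 each step).
Shape — repeats triangle → star → square → hexagon → circle: triangle, star, square, hexagon, circle, triangle, star → square.
Third entry — alternating steps +3, −1, +3, −1, …: 24, 27, 26, 29, 28, 31, 30 → 33.
Combining the parts gives [4374 | square | 33].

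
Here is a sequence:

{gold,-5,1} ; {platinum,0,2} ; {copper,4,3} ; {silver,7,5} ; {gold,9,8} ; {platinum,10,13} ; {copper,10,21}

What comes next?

Metal: repeats gold → platinum → copper → silver; gold, platinum, copper, silver, gold, platinum, copper → silver.
Second value: differences are 5, 4, 3, … (decreasing by 1 each time); -5, 0, 4, 7, 9, 10, 10 → 9.
Third value: each term is the sum of the two before it; 1, 2, 3, 5, 8, 13, 21 → 34.
Combining the parts gives {silver,9,34}.

{silver,9,34}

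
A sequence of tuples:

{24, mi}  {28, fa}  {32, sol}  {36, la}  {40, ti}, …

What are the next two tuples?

First component — +4 each step: 24, 28, 32, 36, 40 → 44 → 48.
For the note, runs through the solfège scale do→ti: mi, fa, sol, la, ti → do → re.
Putting the parts together: {44, do} and then {48, re}.

{44, do}, {48, re}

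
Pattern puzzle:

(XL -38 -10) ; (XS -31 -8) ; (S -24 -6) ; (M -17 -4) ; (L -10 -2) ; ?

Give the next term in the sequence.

Size — runs through clothing sizes XS→XL: XL, XS, S, M, L → XL.
For the second part, +7 each step: -38, -31, -24, -17, -10 → -3.
Third part: -10, -8, -6, -4, -2 → 0 (+2 each step).
Putting it together: (XL -3 0).

(XL -3 0)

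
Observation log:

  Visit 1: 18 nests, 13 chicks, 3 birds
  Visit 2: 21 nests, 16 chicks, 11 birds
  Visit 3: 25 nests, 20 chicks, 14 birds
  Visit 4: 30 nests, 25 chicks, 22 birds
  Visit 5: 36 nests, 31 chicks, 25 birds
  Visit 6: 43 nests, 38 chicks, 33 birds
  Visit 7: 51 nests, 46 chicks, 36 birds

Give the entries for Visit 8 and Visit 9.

For the nests, differences are 3, 4, 5, … (increasing by 1 each time): 18, 21, 25, 30, 36, 43, 51 → 60 → 70.
Chicks goes 13, 16, 20, 25, 31, 38, 46 → 55 → 65 (differences are 3, 4, 5, … (increasing by 1 each time)).
Birds goes 3, 11, 14, 22, 25, 33, 36 → 44 → 47 (alternating steps +8, +3, +8, +3, …).
So the next two records are 60 nests, 55 chicks, 44 birds and 70 nests, 65 chicks, 47 birds.

60 nests, 55 chicks, 44 birds; 70 nests, 65 chicks, 47 birds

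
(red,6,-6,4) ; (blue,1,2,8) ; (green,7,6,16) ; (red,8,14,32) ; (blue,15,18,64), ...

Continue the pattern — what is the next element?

(green,23,26,128)

For the colour, repeats red → blue → green: red, blue, green, red, blue → green.
Second entry — each term is the sum of the two before it: 6, 1, 7, 8, 15 → 23.
Third entry: -6, 2, 6, 14, 18 → 26 (alternating steps +8, +4, +8, +4, …).
Fourth entry goes 4, 8, 16, 32, 64 → 128 (×2 each step).
Combining the parts gives (green,23,26,128).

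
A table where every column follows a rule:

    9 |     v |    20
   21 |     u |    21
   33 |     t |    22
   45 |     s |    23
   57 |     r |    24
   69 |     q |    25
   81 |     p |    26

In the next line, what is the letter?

For the first component, +12 each step: 9, 21, 33, 45, 57, 69, 81 → 93.
Letter: letters move back 1 place in the alphabet, so v, u, t, s, r, q, p → o.
Third component goes 20, 21, 22, 23, 24, 25, 26 → 27 (+1 each step).

o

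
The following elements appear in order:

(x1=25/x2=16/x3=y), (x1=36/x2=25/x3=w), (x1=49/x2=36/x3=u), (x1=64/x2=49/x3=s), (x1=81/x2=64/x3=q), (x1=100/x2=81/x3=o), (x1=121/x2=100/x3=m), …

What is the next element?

(x1=144/x2=121/x3=k)

X1 — perfect squares: 5², 6², 7², …: 25, 36, 49, 64, 81, 100, 121 → 144.
X2 goes 16, 25, 36, 49, 64, 81, 100 → 121 (perfect squares: 4², 5², 6², …).
X3: y, w, u, s, q, o, m → k (letters move back 2 places in the alphabet).
Combining the parts gives (x1=144/x2=121/x3=k).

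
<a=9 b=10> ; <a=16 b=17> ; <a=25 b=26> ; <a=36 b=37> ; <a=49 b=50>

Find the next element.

<a=64 b=65>

A goes 9, 16, 25, 36, 49 → 64 (perfect squares: 3², 4², 5², …).
B: always 1 more than the a, so 10, 17, 26, 37, 50 → 65.
Putting it together: <a=64 b=65>.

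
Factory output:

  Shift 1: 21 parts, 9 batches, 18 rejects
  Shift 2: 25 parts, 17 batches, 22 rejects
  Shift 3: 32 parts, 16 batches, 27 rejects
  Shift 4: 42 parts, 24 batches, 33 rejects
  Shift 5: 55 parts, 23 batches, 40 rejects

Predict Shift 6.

71 parts, 31 batches, 48 rejects

Parts: 21, 25, 32, 42, 55 → 71 (differences are 4, 7, 10, … (increasing by 3 each time)).
Batches: alternating steps +8, −1, +8, −1, …; 9, 17, 16, 24, 23 → 31.
Rejects — differences are 4, 5, 6, … (increasing by 1 each time): 18, 22, 27, 33, 40 → 48.
Putting it together: 71 parts, 31 batches, 48 rejects.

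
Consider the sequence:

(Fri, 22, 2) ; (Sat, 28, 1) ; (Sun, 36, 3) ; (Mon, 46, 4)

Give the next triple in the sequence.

(Tue, 58, 7)

Day: runs through the weekdays Mon→Sun, so Fri, Sat, Sun, Mon → Tue.
Second part — differences are 6, 8, 10, … (increasing by 2 each time): 22, 28, 36, 46 → 58.
Third part: each term is the sum of the two before it; 2, 1, 3, 4 → 7.
So the next triple is (Tue, 58, 7).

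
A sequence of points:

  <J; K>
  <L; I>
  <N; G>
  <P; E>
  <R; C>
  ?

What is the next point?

<T; A>

First letter: letters move forward 2 places in the alphabet; J, L, N, P, R → T.
Second letter goes K, I, G, E, C → A (letters move back 2 places in the alphabet).
Combining the parts gives <T; A>.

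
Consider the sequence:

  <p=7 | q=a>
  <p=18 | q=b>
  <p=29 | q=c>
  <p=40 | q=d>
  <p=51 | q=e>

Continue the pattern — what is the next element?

P goes 7, 18, 29, 40, 51 → 62 (+11 each step).
Q: a, b, c, d, e → f (letters move forward 1 place in the alphabet).
Putting it together: <p=62 | q=f>.

<p=62 | q=f>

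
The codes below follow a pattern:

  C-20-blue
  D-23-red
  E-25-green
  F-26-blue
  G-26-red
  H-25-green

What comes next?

Letter: C, D, E, F, G, H → I (letters move forward 1 place in the alphabet).
Second component goes 20, 23, 25, 26, 26, 25 → 23 (differences are 3, 2, 1, … (decreasing by 1 each time)).
Colour: blue, red, green, blue, red, green → blue (repeats blue → red → green).
Combining the parts gives I-23-blue.

I-23-blue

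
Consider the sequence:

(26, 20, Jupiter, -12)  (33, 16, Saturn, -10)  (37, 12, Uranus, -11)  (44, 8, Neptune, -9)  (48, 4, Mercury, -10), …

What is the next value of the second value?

0

First value: alternating steps +7, +4, +7, +4, …; 26, 33, 37, 44, 48 → 55.
For the second value, −4 each step: 20, 16, 12, 8, 4 → 0.
Planet: runs through the planets Mercury→Neptune; Jupiter, Saturn, Uranus, Neptune, Mercury → Venus.
Fourth value goes -12, -10, -11, -9, -10 → -8 (alternating steps +2, −1, +2, −1, …).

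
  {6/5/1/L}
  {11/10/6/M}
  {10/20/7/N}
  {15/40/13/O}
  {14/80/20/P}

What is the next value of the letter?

Letter: letters move forward 1 place in the alphabet; L, M, N, O, P → Q.

Q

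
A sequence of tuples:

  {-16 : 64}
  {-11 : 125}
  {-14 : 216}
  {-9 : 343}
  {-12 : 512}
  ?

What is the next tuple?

{-7 : 729}

First slot: alternating steps +5, −3, +5, −3, …; -16, -11, -14, -9, -12 → -7.
Second slot: perfect cubes: 4³, 5³, 6³, …, so 64, 125, 216, 343, 512 → 729.
Combining the parts gives {-7 : 729}.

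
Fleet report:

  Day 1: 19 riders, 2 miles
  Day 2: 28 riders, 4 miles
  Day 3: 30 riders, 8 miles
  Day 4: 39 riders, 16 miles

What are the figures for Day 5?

Riders: alternating steps +9, +2, +9, +2, …, so 19, 28, 30, 39 → 41.
Miles goes 2, 4, 8, 16 → 32 (×2 each step).
Putting it together: 41 riders, 32 miles.

41 riders, 32 miles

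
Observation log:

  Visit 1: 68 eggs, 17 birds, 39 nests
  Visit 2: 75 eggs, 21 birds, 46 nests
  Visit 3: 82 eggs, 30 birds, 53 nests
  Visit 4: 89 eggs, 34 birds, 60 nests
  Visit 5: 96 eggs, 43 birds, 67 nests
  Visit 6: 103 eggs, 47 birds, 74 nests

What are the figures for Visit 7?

110 eggs, 56 birds, 81 nests

For the eggs, +7 each step: 68, 75, 82, 89, 96, 103 → 110.
Birds goes 17, 21, 30, 34, 43, 47 → 56 (alternating steps +4, +9, +4, +9, …).
Nests: +7 each step; 39, 46, 53, 60, 67, 74 → 81.
Putting it together: 110 eggs, 56 birds, 81 nests.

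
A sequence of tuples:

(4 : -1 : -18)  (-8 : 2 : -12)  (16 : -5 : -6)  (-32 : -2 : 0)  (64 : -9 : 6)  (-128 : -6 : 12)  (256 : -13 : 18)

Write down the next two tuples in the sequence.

(-512 : -10 : 24), (1024 : -17 : 30)

For the first part, ×(-2) each step: 4, -8, 16, -32, 64, -128, 256 → -512 → 1024.
Second part goes -1, 2, -5, -2, -9, -6, -13 → -10 → -17 (alternating steps +3, −7, +3, −7, …).
Third part: +6 each step, so -18, -12, -6, 0, 6, 12, 18 → 24 → 30.
Putting the parts together: (-512 : -10 : 24) and then (1024 : -17 : 30).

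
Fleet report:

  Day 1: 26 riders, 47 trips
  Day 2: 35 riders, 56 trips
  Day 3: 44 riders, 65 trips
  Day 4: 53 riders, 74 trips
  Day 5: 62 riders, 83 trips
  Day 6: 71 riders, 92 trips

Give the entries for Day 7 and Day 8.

Riders: 26, 35, 44, 53, 62, 71 → 80 → 89 (+9 each step).
Trips goes 47, 56, 65, 74, 83, 92 → 101 → 110 (+9 each step).
So the next two lines are 80 riders, 101 trips and 89 riders, 110 trips.

80 riders, 101 trips; 89 riders, 110 trips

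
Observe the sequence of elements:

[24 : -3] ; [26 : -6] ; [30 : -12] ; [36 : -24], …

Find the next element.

For the first entry, differences are 2, 4, 6, … (increasing by 2 each time): 24, 26, 30, 36 → 44.
Second entry goes -3, -6, -12, -24 → -48 (×2 each step).
So the next element is [44 : -48].

[44 : -48]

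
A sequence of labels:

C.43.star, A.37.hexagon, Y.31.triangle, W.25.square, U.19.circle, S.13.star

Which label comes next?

Q.7.hexagon

Letter: letters move back 2 places in the alphabet, wrapping A→Z; C, A, Y, W, U, S → Q.
Second component: −6 each step; 43, 37, 31, 25, 19, 13 → 7.
Shape — repeats star → hexagon → triangle → square → circle: star, hexagon, triangle, square, circle, star → hexagon.
Combining the parts gives Q.7.hexagon.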